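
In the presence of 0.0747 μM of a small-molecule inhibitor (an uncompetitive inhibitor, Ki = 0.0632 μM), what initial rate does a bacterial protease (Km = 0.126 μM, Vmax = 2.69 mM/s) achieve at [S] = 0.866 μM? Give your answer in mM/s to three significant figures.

α = 1 + [I]/Ki = 1 + 0.0747/0.0632 = 2.182.
For an uncompetitive inhibitor, both parameters are divided by α, giving Vmax/α and Km/α: Km,app = 0.0577 μM, Vmax,app = 1.23 mM/s.
v = Vmax,app·[S]/(Km,app + [S]) = 1.23 × 0.866/(0.0577 + 0.866) = 1.16 mM/s.

1.16 mM/s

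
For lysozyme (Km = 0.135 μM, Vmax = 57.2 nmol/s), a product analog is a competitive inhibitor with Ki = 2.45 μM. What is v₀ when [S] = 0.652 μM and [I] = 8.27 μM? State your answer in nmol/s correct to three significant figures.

30.0 nmol/s

α = 1 + [I]/Ki = 1 + 8.27/2.45 = 4.376.
For a competitive inhibitor, Vmax is unchanged and the apparent Km becomes α·Km: Km,app = 0.591 μM, Vmax,app = 57.2 nmol/s.
v = Vmax,app·[S]/(Km,app + [S]) = 57.2 × 0.652/(0.591 + 0.652) = 30.0 nmol/s.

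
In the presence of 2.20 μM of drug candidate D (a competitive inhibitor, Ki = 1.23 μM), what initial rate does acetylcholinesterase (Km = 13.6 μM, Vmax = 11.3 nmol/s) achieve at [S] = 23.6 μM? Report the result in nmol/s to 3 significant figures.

With α = 1 + [I]/Ki = 1 + 2.20/1.23 = 2.789, the competitive rate law is v = Vmax[S] / (αKm + [S]).
v = 11.3×23.6 / (2.789×13.6 + 23.6) = 266.7/61.53 = 4.33 nmol/s.

4.33 nmol/s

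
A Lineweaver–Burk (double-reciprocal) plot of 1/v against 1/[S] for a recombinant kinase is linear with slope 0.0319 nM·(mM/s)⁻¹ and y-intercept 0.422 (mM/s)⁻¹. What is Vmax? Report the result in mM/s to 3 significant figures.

2.37 mM/s

The y-intercept of a Lineweaver–Burk plot equals 1/Vmax, so Vmax = 1/0.422 = 2.37 mM/s.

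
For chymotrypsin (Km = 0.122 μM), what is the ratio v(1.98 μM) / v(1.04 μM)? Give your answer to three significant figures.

The fractional saturations are [S]/(Km+[S]) = 1.04/1.162 = 0.8950 and 1.98/2.102 = 0.9420.
v₂/v₁ is just their ratio: 0.9420/0.8950 = 1.05.

1.05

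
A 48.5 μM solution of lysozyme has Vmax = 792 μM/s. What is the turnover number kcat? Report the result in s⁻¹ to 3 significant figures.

16.3 s⁻¹

kcat = Vmax/[E]total = 792 μM/s / 48.5 μM = 16.3 s⁻¹.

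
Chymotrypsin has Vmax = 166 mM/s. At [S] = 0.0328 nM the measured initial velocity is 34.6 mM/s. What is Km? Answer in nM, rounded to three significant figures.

0.125 nM

v/Vmax = 34.6/166 = 0.2084 = [S]/(Km+[S]).
So Km + [S] = [S]/0.2084 = 0.1574 nM, giving Km = 0.1574 − 0.0328 = 0.125 nM.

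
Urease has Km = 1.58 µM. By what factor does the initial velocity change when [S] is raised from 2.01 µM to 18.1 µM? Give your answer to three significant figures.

1.64

The fractional saturations are [S]/(Km+[S]) = 2.01/3.590 = 0.5599 and 18.1/19.68 = 0.9197.
v₂/v₁ is just their ratio: 0.9197/0.5599 = 1.64.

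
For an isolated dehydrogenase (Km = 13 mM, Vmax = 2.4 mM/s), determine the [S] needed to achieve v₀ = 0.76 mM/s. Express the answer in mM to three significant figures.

6.02 mM

The required fractional saturation is v/Vmax = 0.76/2.4 = 0.3167.
Then [S]/(Km+[S]) = 0.3167 ⇒ [S] = 13 × 0.3167/(1 − 0.3167) = 6.02 mM.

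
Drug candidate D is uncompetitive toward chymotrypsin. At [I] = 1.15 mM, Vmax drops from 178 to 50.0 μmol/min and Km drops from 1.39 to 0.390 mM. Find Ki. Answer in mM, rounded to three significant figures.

0.449 mM

Uncompetitive: Vmax,app = Vmax/α (and Km,app = Km/α) with α = 1 + [I]/Ki.
α = Vmax/Vmax,app = 178/50.0 = 3.560.
Since α = 1 + [I]/Ki, [I]/Ki = 3.560 − 1 = 2.560 and Ki = 1.15/2.560 = 0.449 mM.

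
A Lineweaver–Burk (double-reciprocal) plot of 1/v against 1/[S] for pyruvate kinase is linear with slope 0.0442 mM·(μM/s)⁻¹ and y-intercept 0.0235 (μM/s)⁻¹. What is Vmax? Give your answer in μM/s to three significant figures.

42.6 μM/s

The y-intercept of a Lineweaver–Burk plot equals 1/Vmax, so Vmax = 1/0.0235 = 42.6 μM/s.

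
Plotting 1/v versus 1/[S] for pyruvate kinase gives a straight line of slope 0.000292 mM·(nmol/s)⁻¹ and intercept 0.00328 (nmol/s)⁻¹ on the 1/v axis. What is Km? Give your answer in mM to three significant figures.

y-intercept = 1/Vmax ⇒ Vmax = 305 nmol/s; slope = Km/Vmax ⇒ Km = slope × Vmax.
Km = 0.000292 × 305 = 0.0890 mM.

0.0890 mM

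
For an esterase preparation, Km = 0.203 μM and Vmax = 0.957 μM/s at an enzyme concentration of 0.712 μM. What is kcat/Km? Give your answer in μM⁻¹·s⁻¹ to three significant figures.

kcat = Vmax/[E]total = 0.957/0.712 = 1.34 s⁻¹.
kcat/Km = 1.34/0.203 = 6.62 μM⁻¹·s⁻¹.

6.62 μM⁻¹·s⁻¹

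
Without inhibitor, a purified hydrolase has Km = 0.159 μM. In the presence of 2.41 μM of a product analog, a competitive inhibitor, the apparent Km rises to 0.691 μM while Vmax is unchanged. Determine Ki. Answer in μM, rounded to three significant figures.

0.720 μM

Competitive: Km,app = α·Km with α = 1 + [I]/Ki.
α = Km,app/Km = 0.691/0.159 = 4.346.
Ki = [I]/(α − 1) = 2.41/3.346 = 0.720 μM.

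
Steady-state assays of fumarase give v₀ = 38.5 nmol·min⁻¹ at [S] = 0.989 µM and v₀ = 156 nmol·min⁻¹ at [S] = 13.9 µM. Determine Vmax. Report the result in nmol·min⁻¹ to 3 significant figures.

204 nmol·min⁻¹

From v = Vmax[S]/(Km+[S]), each point gives Vmax = v(Km+[S])/[S].
Equating: 38.5(Km+0.989)/0.989 = 156(Km+13.9)/13.9.
38.93·Km + 38.5 = 11.22·Km + 156, so (38.93 − 11.22)·Km = 156 − 38.5.
Km = 117.5/27.71 = 4.24 µM; then Vmax = 38.5(4.24+0.989)/0.989 = 204 nmol·min⁻¹.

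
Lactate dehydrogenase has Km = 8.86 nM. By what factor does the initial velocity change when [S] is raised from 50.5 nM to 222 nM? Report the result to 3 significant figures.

The fractional saturations are [S]/(Km+[S]) = 50.5/59.36 = 0.8507 and 222/230.9 = 0.9616.
v₂/v₁ is just their ratio: 0.9616/0.8507 = 1.13.

1.13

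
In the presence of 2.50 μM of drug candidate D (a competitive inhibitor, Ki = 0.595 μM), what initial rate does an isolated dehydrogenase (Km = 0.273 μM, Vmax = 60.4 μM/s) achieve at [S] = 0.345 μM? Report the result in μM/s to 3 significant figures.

With α = 1 + [I]/Ki = 1 + 2.50/0.595 = 5.202, the competitive rate law is v = Vmax[S] / (αKm + [S]).
v = 60.4×0.345 / (5.202×0.273 + 0.345) = 20.84/1.765 = 11.8 μM/s.

11.8 μM/s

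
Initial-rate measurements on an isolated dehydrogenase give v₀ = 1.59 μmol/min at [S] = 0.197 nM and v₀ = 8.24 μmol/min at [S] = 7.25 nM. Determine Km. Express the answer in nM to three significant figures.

From v = Vmax[S]/(Km+[S]), each point gives Vmax = v(Km+[S])/[S].
Equating: 1.59(Km+0.197)/0.197 = 8.24(Km+7.25)/7.25.
8.071·Km + 1.59 = 1.137·Km + 8.24, so (8.071 − 1.137)·Km = 8.24 − 1.59.
Km = 6.650/6.935 = 0.959 nM; then Vmax = 1.59(0.959+0.197)/0.197 = 9.33 μmol/min.

0.959 nM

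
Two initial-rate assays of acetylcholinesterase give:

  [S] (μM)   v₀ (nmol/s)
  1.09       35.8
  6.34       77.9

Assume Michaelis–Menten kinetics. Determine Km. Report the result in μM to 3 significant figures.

2.05 μM

In reciprocal form, 1/v = (Km/Vmax)·(1/[S]) + 1/Vmax. The two points give (1/[S], 1/v) = (0.9174, 0.02793) and (0.1577, 0.01284).
Slope = (0.02793 − 0.01284)/(0.9174 − 0.1577) = 0.01987; intercept = 0.02793 − 0.01987×0.9174 = 0.009703.
Vmax = 1/intercept = 103 nmol/s; Km = slope × Vmax = 0.01987 × 103 = 2.05 μM.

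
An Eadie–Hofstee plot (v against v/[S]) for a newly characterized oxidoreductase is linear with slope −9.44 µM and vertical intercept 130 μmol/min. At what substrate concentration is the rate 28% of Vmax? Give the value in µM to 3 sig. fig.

3.67 µM

The Eadie–Hofstee slope gives Km = 9.44 µM (slope = −Km).
v/Vmax = [S]/(Km+[S]) = 0.28 ⇒ [S] = Km·0.28/(1−0.28) = 9.44 × 0.3889 = 3.67 µM.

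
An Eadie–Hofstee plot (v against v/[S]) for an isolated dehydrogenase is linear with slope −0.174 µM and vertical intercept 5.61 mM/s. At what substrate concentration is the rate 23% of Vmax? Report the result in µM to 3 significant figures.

The Eadie–Hofstee slope gives Km = 0.174 µM (slope = −Km).
v/Vmax = [S]/(Km+[S]) = 0.23 ⇒ [S] = Km·0.23/(1−0.23) = 0.174 × 0.2987 = 0.0520 µM.

0.0520 µM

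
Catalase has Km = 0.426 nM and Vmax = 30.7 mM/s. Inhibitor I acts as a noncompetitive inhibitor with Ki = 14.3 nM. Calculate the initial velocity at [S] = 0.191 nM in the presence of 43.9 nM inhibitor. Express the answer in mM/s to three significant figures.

2.34 mM/s

α = 1 + [I]/Ki = 1 + 43.9/14.3 = 4.070.
For a noncompetitive inhibitor, Vmax is reduced to Vmax/α while Km is unchanged: Km,app = 0.426 nM, Vmax,app = 7.54 mM/s.
v = Vmax,app·[S]/(Km,app + [S]) = 7.54 × 0.191/(0.426 + 0.191) = 2.34 mM/s.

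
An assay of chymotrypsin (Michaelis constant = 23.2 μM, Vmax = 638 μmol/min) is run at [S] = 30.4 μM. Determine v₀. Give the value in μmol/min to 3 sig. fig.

v = Vmax·[S]/(Km + [S]) = 638 × 30.4 / (23.2 + 30.4)
  = 19400 / 53.60 = 362 μmol/min.

362 μmol/min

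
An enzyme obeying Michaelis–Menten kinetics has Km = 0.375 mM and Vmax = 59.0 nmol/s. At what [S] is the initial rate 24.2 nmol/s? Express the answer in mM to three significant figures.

Rearranging v = Vmax[S]/(Km+[S]) gives [S] = Km·v/(Vmax − v).
[S] = 0.375 × 24.2 / (59.0 − 24.2) = 9.075/34.80 = 0.261 mM.

0.261 mM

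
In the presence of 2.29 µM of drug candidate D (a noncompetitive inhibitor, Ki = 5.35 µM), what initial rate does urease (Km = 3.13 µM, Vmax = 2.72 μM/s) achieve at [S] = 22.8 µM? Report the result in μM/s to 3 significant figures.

α = 1 + [I]/Ki = 1 + 2.29/5.35 = 1.428.
For a noncompetitive inhibitor, Vmax is reduced to Vmax/α while Km is unchanged: Km,app = 3.13 µM, Vmax,app = 1.90 μM/s.
v = Vmax,app·[S]/(Km,app + [S]) = 1.90 × 22.8/(3.13 + 22.8) = 1.67 μM/s.

1.67 μM/s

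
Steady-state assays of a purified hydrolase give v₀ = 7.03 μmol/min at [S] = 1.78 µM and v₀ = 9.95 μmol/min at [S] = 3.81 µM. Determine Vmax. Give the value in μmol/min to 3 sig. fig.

15.6 μmol/min

In reciprocal form, 1/v = (Km/Vmax)·(1/[S]) + 1/Vmax. The two points give (1/[S], 1/v) = (0.5618, 0.1422) and (0.2625, 0.1005).
Slope = (0.1422 − 0.1005)/(0.5618 − 0.2625) = 0.1395; intercept = 0.1422 − 0.1395×0.5618 = 0.06390.
Vmax = 1/intercept = 15.6 μmol/min; Km = slope × Vmax = 0.1395 × 15.6 = 2.18 µM.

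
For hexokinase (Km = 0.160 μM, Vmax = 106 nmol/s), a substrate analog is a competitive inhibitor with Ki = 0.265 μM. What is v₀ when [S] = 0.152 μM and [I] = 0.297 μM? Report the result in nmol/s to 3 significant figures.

32.8 nmol/s

α = 1 + [I]/Ki = 1 + 0.297/0.265 = 2.121.
For a competitive inhibitor, Vmax is unchanged and the apparent Km becomes α·Km: Km,app = 0.339 μM, Vmax,app = 106 nmol/s.
v = Vmax,app·[S]/(Km,app + [S]) = 106 × 0.152/(0.339 + 0.152) = 32.8 nmol/s.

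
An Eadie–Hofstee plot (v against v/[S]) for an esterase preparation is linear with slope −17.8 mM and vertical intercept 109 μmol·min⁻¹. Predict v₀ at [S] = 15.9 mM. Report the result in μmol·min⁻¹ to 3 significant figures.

51.4 μmol·min⁻¹

In the Eadie–Hofstee form v = Vmax − Km·(v/[S]), the slope is −Km and the intercept is Vmax, so Km = 17.8 mM and Vmax = 109 μmol·min⁻¹.
v = 109 × 15.9/(17.8 + 15.9) = 51.4 μmol·min⁻¹.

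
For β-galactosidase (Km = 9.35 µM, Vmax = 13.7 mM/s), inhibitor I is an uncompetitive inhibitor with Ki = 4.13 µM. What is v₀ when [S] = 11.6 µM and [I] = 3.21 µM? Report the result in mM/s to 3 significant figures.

α = 1 + [I]/Ki = 1 + 3.21/4.13 = 1.777.
For an uncompetitive inhibitor, both parameters are divided by α, giving Vmax/α and Km/α: Km,app = 5.26 µM, Vmax,app = 7.71 mM/s.
v = Vmax,app·[S]/(Km,app + [S]) = 7.71 × 11.6/(5.26 + 11.6) = 5.30 mM/s.

5.30 mM/s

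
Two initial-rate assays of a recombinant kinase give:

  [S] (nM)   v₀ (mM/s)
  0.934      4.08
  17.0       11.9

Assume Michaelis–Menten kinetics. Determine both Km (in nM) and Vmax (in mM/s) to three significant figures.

Km = 2.13 nM; Vmax = 13.4 mM/s

In reciprocal form, 1/v = (Km/Vmax)·(1/[S]) + 1/Vmax. The two points give (1/[S], 1/v) = (1.071, 0.2451) and (0.05882, 0.08403).
Slope = (0.2451 − 0.08403)/(1.071 − 0.05882) = 0.1592; intercept = 0.2451 − 0.1592×1.071 = 0.07467.
Vmax = 1/intercept = 13.4 mM/s; Km = slope × Vmax = 0.1592 × 13.4 = 2.13 nM.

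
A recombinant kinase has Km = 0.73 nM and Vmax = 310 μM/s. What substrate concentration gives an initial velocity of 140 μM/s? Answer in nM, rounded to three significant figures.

0.601 nM

The required fractional saturation is v/Vmax = 140/310 = 0.4516.
Then [S]/(Km+[S]) = 0.4516 ⇒ [S] = 0.73 × 0.4516/(1 − 0.4516) = 0.601 nM.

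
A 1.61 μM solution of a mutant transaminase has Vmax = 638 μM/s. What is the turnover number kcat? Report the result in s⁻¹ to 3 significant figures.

kcat = Vmax/[E]total = 638 μM/s / 1.61 μM = 396 s⁻¹.

396 s⁻¹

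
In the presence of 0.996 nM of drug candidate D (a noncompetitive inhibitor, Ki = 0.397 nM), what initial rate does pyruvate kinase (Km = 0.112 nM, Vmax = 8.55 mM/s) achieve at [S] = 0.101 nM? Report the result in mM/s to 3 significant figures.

α = 1 + [I]/Ki = 1 + 0.996/0.397 = 3.509.
For a noncompetitive inhibitor, Vmax is reduced to Vmax/α while Km is unchanged: Km,app = 0.112 nM, Vmax,app = 2.44 mM/s.
v = Vmax,app·[S]/(Km,app + [S]) = 2.44 × 0.101/(0.112 + 0.101) = 1.16 mM/s.

1.16 mM/s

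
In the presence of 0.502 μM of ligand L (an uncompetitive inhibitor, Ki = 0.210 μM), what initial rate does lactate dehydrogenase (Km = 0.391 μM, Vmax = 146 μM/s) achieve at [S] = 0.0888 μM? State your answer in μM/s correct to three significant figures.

18.7 μM/s

With α = 1 + [I]/Ki = 1 + 0.502/0.210 = 3.390, the uncompetitive rate law is v = (Vmax/α)·[S] / (Km/α + [S]).
v = (146/3.390)×0.0888 / (0.391/3.390 + 0.0888) = 3.824/0.2041 = 18.7 μM/s.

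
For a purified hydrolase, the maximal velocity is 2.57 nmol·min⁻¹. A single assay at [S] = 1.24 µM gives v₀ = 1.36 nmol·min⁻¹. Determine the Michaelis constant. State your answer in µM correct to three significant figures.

From v = Vmax[S]/(Km+[S]), Km = [S](Vmax − v)/v.
Km = 1.24 × (2.57 − 1.36) / 1.36 = 1.500/1.36 = 1.10 µM.

1.10 µM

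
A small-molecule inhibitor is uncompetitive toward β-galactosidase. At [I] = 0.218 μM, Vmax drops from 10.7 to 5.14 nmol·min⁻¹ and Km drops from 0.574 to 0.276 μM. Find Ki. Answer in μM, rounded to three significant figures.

Uncompetitive: Vmax,app = Vmax/α (and Km,app = Km/α) with α = 1 + [I]/Ki.
α = Vmax/Vmax,app = 10.7/5.14 = 2.082.
Since α = 1 + [I]/Ki, [I]/Ki = 2.082 − 1 = 1.082 and Ki = 0.218/1.082 = 0.202 μM.

0.202 μM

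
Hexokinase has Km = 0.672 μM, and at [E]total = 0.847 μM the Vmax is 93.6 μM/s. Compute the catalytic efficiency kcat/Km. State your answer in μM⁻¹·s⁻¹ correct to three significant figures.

kcat = Vmax/[E]total = 93.6/0.847 = 111 s⁻¹.
kcat/Km = 111/0.672 = 164 μM⁻¹·s⁻¹.

164 μM⁻¹·s⁻¹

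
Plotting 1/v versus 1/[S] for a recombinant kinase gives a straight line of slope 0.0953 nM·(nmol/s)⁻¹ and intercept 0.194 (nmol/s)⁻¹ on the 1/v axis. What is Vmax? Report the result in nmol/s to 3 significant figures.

5.15 nmol/s

The y-intercept of a Lineweaver–Burk plot equals 1/Vmax, so Vmax = 1/0.194 = 5.15 nmol/s.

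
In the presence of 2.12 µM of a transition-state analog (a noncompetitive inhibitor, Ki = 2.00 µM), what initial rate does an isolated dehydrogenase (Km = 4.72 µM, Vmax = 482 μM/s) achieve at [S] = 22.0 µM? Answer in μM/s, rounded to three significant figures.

193 μM/s

α = 1 + [I]/Ki = 1 + 2.12/2.00 = 2.060.
For a noncompetitive inhibitor, Vmax is reduced to Vmax/α while Km is unchanged: Km,app = 4.72 µM, Vmax,app = 234 μM/s.
v = Vmax,app·[S]/(Km,app + [S]) = 234 × 22.0/(4.72 + 22.0) = 193 μM/s.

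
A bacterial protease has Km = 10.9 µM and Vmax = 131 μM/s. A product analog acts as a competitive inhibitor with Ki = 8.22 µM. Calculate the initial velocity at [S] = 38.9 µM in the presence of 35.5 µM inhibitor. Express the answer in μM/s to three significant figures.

52.6 μM/s

With α = 1 + [I]/Ki = 1 + 35.5/8.22 = 5.319, the competitive rate law is v = Vmax[S] / (αKm + [S]).
v = 131×38.9 / (5.319×10.9 + 38.9) = 5096/96.87 = 52.6 μM/s.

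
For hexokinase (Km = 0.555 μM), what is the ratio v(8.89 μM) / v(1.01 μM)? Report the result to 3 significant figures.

The fractional saturations are [S]/(Km+[S]) = 1.01/1.565 = 0.6454 and 8.89/9.445 = 0.9412.
v₂/v₁ is just their ratio: 0.9412/0.6454 = 1.46.

1.46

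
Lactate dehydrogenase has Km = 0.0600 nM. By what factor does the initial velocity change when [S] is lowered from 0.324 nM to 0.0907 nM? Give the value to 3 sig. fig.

The fractional saturations are [S]/(Km+[S]) = 0.324/0.3840 = 0.8438 and 0.0907/0.1507 = 0.6019.
v₂/v₁ is just their ratio: 0.6019/0.8438 = 0.713.

0.713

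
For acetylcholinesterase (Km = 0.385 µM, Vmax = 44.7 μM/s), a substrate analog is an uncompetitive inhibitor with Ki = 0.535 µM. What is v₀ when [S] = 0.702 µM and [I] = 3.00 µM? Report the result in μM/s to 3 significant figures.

6.25 μM/s

α = 1 + [I]/Ki = 1 + 3.00/0.535 = 6.607.
For an uncompetitive inhibitor, both parameters are divided by α, giving Vmax/α and Km/α: Km,app = 0.0583 µM, Vmax,app = 6.77 μM/s.
v = Vmax,app·[S]/(Km,app + [S]) = 6.77 × 0.702/(0.0583 + 0.702) = 6.25 μM/s.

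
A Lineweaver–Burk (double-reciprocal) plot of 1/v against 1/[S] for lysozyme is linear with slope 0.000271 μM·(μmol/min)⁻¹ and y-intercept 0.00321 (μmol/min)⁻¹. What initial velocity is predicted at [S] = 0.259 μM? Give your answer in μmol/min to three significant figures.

The y-intercept is 1/Vmax, so Vmax = 1/0.00321 = 312 μmol/min.
The slope is Km/Vmax, so Km = 0.000271 × 312 = 0.0844 μM.
Then v = 312 × 0.259/(0.0844 + 0.259) = 235 μmol/min.

235 μmol/min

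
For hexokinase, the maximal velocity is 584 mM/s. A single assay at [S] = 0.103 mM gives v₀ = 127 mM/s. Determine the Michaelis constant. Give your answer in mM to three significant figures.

0.371 mM

From v = Vmax[S]/(Km+[S]), Km = [S](Vmax − v)/v.
Km = 0.103 × (584 − 127) / 127 = 47.07/127 = 0.371 mM.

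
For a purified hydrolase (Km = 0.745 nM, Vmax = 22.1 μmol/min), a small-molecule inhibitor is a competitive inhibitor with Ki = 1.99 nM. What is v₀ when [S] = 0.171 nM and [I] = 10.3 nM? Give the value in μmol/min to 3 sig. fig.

α = 1 + [I]/Ki = 1 + 10.3/1.99 = 6.176.
For a competitive inhibitor, Vmax is unchanged and the apparent Km becomes α·Km: Km,app = 4.60 nM, Vmax,app = 22.1 μmol/min.
v = Vmax,app·[S]/(Km,app + [S]) = 22.1 × 0.171/(4.60 + 0.171) = 0.792 μmol/min.

0.792 μmol/min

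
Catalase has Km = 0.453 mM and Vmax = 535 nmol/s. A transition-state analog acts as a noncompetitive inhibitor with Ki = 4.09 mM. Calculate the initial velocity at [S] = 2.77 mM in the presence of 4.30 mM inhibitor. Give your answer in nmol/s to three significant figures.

224 nmol/s

With α = 1 + [I]/Ki = 1 + 4.30/4.09 = 2.051, the noncompetitive rate law is v = (Vmax/α)·[S] / (Km + [S]).
v = (535/2.051)×2.77 / (0.453 + 2.77) = 722.4/3.223 = 224 nmol/s.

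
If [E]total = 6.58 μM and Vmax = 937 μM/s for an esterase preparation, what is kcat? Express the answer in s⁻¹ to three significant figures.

142 s⁻¹

kcat = Vmax/[E]total = 937 μM/s / 6.58 μM = 142 s⁻¹.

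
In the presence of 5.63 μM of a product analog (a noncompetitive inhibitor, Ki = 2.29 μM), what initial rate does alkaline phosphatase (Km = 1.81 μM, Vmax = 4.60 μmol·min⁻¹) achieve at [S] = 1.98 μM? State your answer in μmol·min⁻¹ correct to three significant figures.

With α = 1 + [I]/Ki = 1 + 5.63/2.29 = 3.459, the noncompetitive rate law is v = (Vmax/α)·[S] / (Km + [S]).
v = (4.60/3.459)×1.98 / (1.81 + 1.98) = 2.633/3.790 = 0.695 μmol·min⁻¹.

0.695 μmol·min⁻¹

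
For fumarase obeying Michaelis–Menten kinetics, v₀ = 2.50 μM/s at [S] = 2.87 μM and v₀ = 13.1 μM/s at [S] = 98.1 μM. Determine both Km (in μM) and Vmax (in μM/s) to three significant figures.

From v = Vmax[S]/(Km+[S]), each point gives Vmax = v(Km+[S])/[S].
Equating: 2.50(Km+2.87)/2.87 = 13.1(Km+98.1)/98.1.
0.8711·Km + 2.50 = 0.1335·Km + 13.1, so (0.8711 − 0.1335)·Km = 13.1 − 2.50.
Km = 10.60/0.7375 = 14.4 μM; then Vmax = 2.50(14.4+2.87)/2.87 = 15.0 μM/s.

Km = 14.4 μM; Vmax = 15.0 μM/s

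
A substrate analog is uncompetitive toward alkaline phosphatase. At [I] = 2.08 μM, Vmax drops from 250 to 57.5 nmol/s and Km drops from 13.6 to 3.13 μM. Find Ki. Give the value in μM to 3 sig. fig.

Uncompetitive: Vmax,app = Vmax/α (and Km,app = Km/α) with α = 1 + [I]/Ki.
α = Vmax/Vmax,app = 250/57.5 = 4.348.
Since α = 1 + [I]/Ki, [I]/Ki = 4.348 − 1 = 3.348 and Ki = 2.08/3.348 = 0.621 μM.

0.621 μM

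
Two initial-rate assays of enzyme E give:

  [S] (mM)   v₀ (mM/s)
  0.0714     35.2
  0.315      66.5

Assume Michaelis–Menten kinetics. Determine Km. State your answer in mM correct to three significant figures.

0.111 mM

In reciprocal form, 1/v = (Km/Vmax)·(1/[S]) + 1/Vmax. The two points give (1/[S], 1/v) = (14.01, 0.02841) and (3.175, 0.01504).
Slope = (0.02841 − 0.01504)/(14.01 − 3.175) = 0.001235; intercept = 0.02841 − 0.001235×14.01 = 0.01112.
Vmax = 1/intercept = 89.9 mM/s; Km = slope × Vmax = 0.001235 × 89.9 = 0.111 mM.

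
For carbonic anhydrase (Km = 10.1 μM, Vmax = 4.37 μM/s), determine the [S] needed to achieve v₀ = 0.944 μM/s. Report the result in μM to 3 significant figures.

Rearranging v = Vmax[S]/(Km+[S]) gives [S] = Km·v/(Vmax − v).
[S] = 10.1 × 0.944 / (4.37 − 0.944) = 9.534/3.426 = 2.78 μM.

2.78 μM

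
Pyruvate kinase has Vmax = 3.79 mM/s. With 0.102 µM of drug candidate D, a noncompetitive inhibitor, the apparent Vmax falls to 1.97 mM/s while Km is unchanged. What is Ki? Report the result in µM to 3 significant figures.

0.110 µM

Noncompetitive: Vmax,app = Vmax/α with α = 1 + [I]/Ki.
α = Vmax/Vmax,app = 3.79/1.97 = 1.924.
Since α = 1 + [I]/Ki, [I]/Ki = 1.924 − 1 = 0.9239 and Ki = 0.102/0.9239 = 0.110 µM.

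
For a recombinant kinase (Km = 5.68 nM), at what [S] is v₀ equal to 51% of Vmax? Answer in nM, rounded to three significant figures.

v/Vmax = [S]/(Km+[S]) = 0.51, so [S] = Km·0.51/(1 − 0.51) = 5.68 × 1.041.
[S] = 5.91 nM.

5.91 nM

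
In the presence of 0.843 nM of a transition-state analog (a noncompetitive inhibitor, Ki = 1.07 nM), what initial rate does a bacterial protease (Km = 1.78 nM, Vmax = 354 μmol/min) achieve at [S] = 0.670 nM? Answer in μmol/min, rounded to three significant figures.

54.1 μmol/min

With α = 1 + [I]/Ki = 1 + 0.843/1.07 = 1.788, the noncompetitive rate law is v = (Vmax/α)·[S] / (Km + [S]).
v = (354/1.788)×0.670 / (1.78 + 0.670) = 132.7/2.450 = 54.1 μmol/min.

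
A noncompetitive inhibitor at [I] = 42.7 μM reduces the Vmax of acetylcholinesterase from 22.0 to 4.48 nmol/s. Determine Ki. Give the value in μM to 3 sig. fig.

Noncompetitive: Vmax,app = Vmax/α with α = 1 + [I]/Ki.
α = Vmax/Vmax,app = 22.0/4.48 = 4.911.
Ki = [I]/(α − 1) = 42.7/3.911 = 10.9 μM.

10.9 μM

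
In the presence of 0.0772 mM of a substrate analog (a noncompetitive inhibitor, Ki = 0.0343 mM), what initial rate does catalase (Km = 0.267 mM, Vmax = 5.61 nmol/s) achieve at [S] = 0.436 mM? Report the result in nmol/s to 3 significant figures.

1.07 nmol/s

α = 1 + [I]/Ki = 1 + 0.0772/0.0343 = 3.251.
For a noncompetitive inhibitor, Vmax is reduced to Vmax/α while Km is unchanged: Km,app = 0.267 mM, Vmax,app = 1.73 nmol/s.
v = Vmax,app·[S]/(Km,app + [S]) = 1.73 × 0.436/(0.267 + 0.436) = 1.07 nmol/s.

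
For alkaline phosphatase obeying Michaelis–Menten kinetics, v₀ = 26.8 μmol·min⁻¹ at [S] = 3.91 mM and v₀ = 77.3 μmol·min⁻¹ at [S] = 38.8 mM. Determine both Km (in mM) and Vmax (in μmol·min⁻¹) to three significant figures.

In reciprocal form, 1/v = (Km/Vmax)·(1/[S]) + 1/Vmax. The two points give (1/[S], 1/v) = (0.2558, 0.03731) and (0.02577, 0.01294).
Slope = (0.03731 − 0.01294)/(0.2558 − 0.02577) = 0.1060; intercept = 0.03731 − 0.1060×0.2558 = 0.01020.
Vmax = 1/intercept = 98.0 μmol·min⁻¹; Km = slope × Vmax = 0.1060 × 98.0 = 10.4 mM.

Km = 10.4 mM; Vmax = 98.0 μmol·min⁻¹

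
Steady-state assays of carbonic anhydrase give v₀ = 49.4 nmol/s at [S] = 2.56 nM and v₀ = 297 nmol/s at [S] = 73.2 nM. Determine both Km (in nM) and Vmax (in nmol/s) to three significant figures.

From v = Vmax[S]/(Km+[S]), each point gives Vmax = v(Km+[S])/[S].
Equating: 49.4(Km+2.56)/2.56 = 297(Km+73.2)/73.2.
19.30·Km + 49.4 = 4.057·Km + 297, so (19.30 − 4.057)·Km = 297 − 49.4.
Km = 247.6/15.24 = 16.2 nM; then Vmax = 49.4(16.2+2.56)/2.56 = 363 nmol/s.

Km = 16.2 nM; Vmax = 363 nmol/s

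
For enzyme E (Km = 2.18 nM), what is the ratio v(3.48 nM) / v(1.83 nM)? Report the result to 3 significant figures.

Since Vmax cancels, v₂/v₁ = [S]₂(Km+[S]₁) / [S]₁(Km+[S]₂).
= 3.48×(2.18+1.83) / (1.83×(2.18+3.48)) = 13.95/10.36 = 1.35.

1.35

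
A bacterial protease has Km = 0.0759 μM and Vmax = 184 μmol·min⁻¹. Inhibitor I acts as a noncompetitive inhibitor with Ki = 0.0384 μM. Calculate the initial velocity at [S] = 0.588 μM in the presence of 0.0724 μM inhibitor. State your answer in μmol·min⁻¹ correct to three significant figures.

With α = 1 + [I]/Ki = 1 + 0.0724/0.0384 = 2.885, the noncompetitive rate law is v = (Vmax/α)·[S] / (Km + [S]).
v = (184/2.885)×0.588 / (0.0759 + 0.588) = 37.50/0.6639 = 56.5 μmol·min⁻¹.

56.5 μmol·min⁻¹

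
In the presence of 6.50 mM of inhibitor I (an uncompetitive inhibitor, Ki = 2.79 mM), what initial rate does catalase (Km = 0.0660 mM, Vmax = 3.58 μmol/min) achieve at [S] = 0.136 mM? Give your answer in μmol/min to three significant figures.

α = 1 + [I]/Ki = 1 + 6.50/2.79 = 3.330.
For an uncompetitive inhibitor, both parameters are divided by α, giving Vmax/α and Km/α: Km,app = 0.0198 mM, Vmax,app = 1.08 μmol/min.
v = Vmax,app·[S]/(Km,app + [S]) = 1.08 × 0.136/(0.0198 + 0.136) = 0.938 μmol/min.

0.938 μmol/min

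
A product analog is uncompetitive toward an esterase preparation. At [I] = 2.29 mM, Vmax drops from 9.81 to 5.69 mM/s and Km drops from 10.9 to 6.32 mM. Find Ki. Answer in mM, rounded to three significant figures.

Uncompetitive: Vmax,app = Vmax/α (and Km,app = Km/α) with α = 1 + [I]/Ki.
α = Vmax/Vmax,app = 9.81/5.69 = 1.724.
Since α = 1 + [I]/Ki, [I]/Ki = 1.724 − 1 = 0.7241 and Ki = 2.29/0.7241 = 3.16 mM.

3.16 mM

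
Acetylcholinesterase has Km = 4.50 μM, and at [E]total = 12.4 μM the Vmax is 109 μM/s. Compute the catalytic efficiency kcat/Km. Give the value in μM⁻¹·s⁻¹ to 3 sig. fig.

kcat = Vmax/[E]total = 109/12.4 = 8.79 s⁻¹.
kcat/Km = 8.79/4.50 = 1.95 μM⁻¹·s⁻¹.

1.95 μM⁻¹·s⁻¹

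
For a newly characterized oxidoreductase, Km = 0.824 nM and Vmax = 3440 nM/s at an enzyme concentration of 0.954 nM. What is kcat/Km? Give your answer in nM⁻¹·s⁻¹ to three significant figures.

4380 nM⁻¹·s⁻¹

kcat = Vmax/[E]total = 3440/0.954 = 3610 s⁻¹.
kcat/Km = 3610/0.824 = 4380 nM⁻¹·s⁻¹.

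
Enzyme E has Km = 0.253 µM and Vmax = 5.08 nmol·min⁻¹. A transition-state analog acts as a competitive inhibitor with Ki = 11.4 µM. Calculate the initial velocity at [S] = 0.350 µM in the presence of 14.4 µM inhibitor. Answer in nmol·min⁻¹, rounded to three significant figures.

With α = 1 + [I]/Ki = 1 + 14.4/11.4 = 2.263, the competitive rate law is v = Vmax[S] / (αKm + [S]).
v = 5.08×0.350 / (2.263×0.253 + 0.350) = 1.778/0.9226 = 1.93 nmol·min⁻¹.

1.93 nmol·min⁻¹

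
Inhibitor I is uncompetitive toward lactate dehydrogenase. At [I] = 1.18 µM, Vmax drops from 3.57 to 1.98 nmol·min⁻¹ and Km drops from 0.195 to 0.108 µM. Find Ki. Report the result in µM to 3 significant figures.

Uncompetitive: Vmax,app = Vmax/α (and Km,app = Km/α) with α = 1 + [I]/Ki.
α = Vmax/Vmax,app = 3.57/1.98 = 1.803.
Since α = 1 + [I]/Ki, [I]/Ki = 1.803 − 1 = 0.8030 and Ki = 1.18/0.8030 = 1.47 µM.

1.47 µM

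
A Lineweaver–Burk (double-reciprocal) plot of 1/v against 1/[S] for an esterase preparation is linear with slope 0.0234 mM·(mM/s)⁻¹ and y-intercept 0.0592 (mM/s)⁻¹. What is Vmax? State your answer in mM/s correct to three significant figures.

16.9 mM/s

The y-intercept of a Lineweaver–Burk plot equals 1/Vmax, so Vmax = 1/0.0592 = 16.9 mM/s.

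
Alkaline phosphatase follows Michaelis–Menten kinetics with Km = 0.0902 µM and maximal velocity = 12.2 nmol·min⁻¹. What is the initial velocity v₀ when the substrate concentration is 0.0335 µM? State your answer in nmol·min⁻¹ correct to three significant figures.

3.30 nmol·min⁻¹

v = Vmax·[S]/(Km + [S]) = 12.2 × 0.0335 / (0.0902 + 0.0335)
  = 0.4087 / 0.1237 = 3.30 nmol·min⁻¹.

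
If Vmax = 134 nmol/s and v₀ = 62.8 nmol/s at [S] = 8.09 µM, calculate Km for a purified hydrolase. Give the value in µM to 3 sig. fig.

9.17 µM

v/Vmax = 62.8/134 = 0.4687 = [S]/(Km+[S]).
So Km + [S] = [S]/0.4687 = 17.26 µM, giving Km = 17.26 − 8.09 = 9.17 µM.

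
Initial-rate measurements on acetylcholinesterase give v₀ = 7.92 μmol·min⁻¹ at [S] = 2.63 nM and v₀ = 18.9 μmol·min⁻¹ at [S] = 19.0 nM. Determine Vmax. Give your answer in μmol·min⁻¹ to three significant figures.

In reciprocal form, 1/v = (Km/Vmax)·(1/[S]) + 1/Vmax. The two points give (1/[S], 1/v) = (0.3802, 0.1263) and (0.05263, 0.05291).
Slope = (0.1263 − 0.05291)/(0.3802 − 0.05263) = 0.2239; intercept = 0.1263 − 0.2239×0.3802 = 0.04113.
Vmax = 1/intercept = 24.3 μmol·min⁻¹; Km = slope × Vmax = 0.2239 × 24.3 = 5.44 nM.

24.3 μmol·min⁻¹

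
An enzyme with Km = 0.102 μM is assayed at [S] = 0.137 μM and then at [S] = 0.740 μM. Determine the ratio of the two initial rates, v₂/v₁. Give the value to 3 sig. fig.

Since Vmax cancels, v₂/v₁ = [S]₂(Km+[S]₁) / [S]₁(Km+[S]₂).
= 0.740×(0.102+0.137) / (0.137×(0.102+0.740)) = 0.1769/0.1154 = 1.53.

1.53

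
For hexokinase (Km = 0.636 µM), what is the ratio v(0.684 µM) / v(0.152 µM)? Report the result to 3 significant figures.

2.69

The fractional saturations are [S]/(Km+[S]) = 0.152/0.7880 = 0.1929 and 0.684/1.320 = 0.5182.
v₂/v₁ is just their ratio: 0.5182/0.1929 = 2.69.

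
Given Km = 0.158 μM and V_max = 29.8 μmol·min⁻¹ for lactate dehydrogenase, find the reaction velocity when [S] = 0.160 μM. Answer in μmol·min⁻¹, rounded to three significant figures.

[S]/(Km+[S]) = 0.160/0.3180 = 0.5031, the fractional saturation.
v = 0.5031 × Vmax = 0.5031 × 29.8 = 15.0 μmol·min⁻¹.

15.0 μmol·min⁻¹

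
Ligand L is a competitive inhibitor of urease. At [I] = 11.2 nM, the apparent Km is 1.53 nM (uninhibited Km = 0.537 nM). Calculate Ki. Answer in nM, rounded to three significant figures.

6.06 nM

Competitive: Km,app = α·Km with α = 1 + [I]/Ki.
α = Km,app/Km = 1.53/0.537 = 2.849.
Ki = [I]/(α − 1) = 11.2/1.849 = 6.06 nM.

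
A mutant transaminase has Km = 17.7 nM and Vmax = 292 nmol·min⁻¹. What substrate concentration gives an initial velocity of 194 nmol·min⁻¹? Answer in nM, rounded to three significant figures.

The required fractional saturation is v/Vmax = 194/292 = 0.6644.
Then [S]/(Km+[S]) = 0.6644 ⇒ [S] = 17.7 × 0.6644/(1 − 0.6644) = 35.0 nM.

35.0 nM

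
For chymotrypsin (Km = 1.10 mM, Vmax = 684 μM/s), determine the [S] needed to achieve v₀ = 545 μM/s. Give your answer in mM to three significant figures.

4.31 mM

Rearranging v = Vmax[S]/(Km+[S]) gives [S] = Km·v/(Vmax − v).
[S] = 1.10 × 545 / (684 − 545) = 599.5/139.0 = 4.31 mM.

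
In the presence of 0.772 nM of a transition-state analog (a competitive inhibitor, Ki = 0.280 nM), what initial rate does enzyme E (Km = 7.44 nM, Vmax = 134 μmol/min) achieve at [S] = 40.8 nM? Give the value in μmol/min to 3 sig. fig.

With α = 1 + [I]/Ki = 1 + 0.772/0.280 = 3.757, the competitive rate law is v = Vmax[S] / (αKm + [S]).
v = 134×40.8 / (3.757×7.44 + 40.8) = 5467/68.75 = 79.5 μmol/min.

79.5 μmol/min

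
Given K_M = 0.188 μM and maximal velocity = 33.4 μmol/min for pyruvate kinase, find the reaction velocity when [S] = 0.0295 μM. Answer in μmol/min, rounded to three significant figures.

v = Vmax·[S]/(Km + [S]) = 33.4 × 0.0295 / (0.188 + 0.0295)
  = 0.9853 / 0.2175 = 4.53 μmol/min.

4.53 μmol/min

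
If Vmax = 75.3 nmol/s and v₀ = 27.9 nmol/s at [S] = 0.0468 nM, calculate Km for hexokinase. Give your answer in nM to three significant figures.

0.0795 nM

v/Vmax = 27.9/75.3 = 0.3705 = [S]/(Km+[S]).
So Km + [S] = [S]/0.3705 = 0.1263 nM, giving Km = 0.1263 − 0.0468 = 0.0795 nM.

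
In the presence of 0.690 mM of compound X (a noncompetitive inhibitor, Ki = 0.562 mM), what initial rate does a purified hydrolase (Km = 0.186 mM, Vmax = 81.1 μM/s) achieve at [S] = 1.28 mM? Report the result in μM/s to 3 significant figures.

With α = 1 + [I]/Ki = 1 + 0.690/0.562 = 2.228, the noncompetitive rate law is v = (Vmax/α)·[S] / (Km + [S]).
v = (81.1/2.228)×1.28 / (0.186 + 1.28) = 46.60/1.466 = 31.8 μM/s.

31.8 μM/s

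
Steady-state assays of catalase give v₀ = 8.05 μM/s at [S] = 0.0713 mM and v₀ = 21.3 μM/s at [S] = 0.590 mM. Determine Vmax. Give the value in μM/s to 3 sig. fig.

In reciprocal form, 1/v = (Km/Vmax)·(1/[S]) + 1/Vmax. The two points give (1/[S], 1/v) = (14.03, 0.1242) and (1.695, 0.04695).
Slope = (0.1242 − 0.04695)/(14.03 − 1.695) = 0.006267; intercept = 0.1242 − 0.006267×14.03 = 0.03633.
Vmax = 1/intercept = 27.5 μM/s; Km = slope × Vmax = 0.006267 × 27.5 = 0.173 mM.

27.5 μM/s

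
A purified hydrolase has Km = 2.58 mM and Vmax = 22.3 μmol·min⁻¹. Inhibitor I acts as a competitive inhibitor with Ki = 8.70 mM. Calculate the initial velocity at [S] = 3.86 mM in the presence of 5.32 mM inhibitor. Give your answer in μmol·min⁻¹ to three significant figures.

10.7 μmol·min⁻¹

With α = 1 + [I]/Ki = 1 + 5.32/8.70 = 1.611, the competitive rate law is v = Vmax[S] / (αKm + [S]).
v = 22.3×3.86 / (1.611×2.58 + 3.86) = 86.08/8.018 = 10.7 μmol·min⁻¹.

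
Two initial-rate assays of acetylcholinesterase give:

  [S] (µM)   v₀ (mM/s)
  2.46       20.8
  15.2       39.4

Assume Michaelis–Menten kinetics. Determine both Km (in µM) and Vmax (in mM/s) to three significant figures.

Km = 3.17 µM; Vmax = 47.6 mM/s

From v = Vmax[S]/(Km+[S]), each point gives Vmax = v(Km+[S])/[S].
Equating: 20.8(Km+2.46)/2.46 = 39.4(Km+15.2)/15.2.
8.455·Km + 20.8 = 2.592·Km + 39.4, so (8.455 − 2.592)·Km = 39.4 − 20.8.
Km = 18.60/5.863 = 3.17 µM; then Vmax = 20.8(3.17+2.46)/2.46 = 47.6 mM/s.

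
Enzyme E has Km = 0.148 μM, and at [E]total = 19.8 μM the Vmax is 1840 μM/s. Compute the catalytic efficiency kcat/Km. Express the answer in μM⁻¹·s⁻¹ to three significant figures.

kcat = Vmax/[E]total = 1840/19.8 = 92.9 s⁻¹.
kcat/Km = 92.9/0.148 = 628 μM⁻¹·s⁻¹.

628 μM⁻¹·s⁻¹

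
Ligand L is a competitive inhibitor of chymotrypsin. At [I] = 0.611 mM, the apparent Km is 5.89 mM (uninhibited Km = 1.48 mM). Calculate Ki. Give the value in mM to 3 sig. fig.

0.205 mM

Competitive: Km,app = α·Km with α = 1 + [I]/Ki.
α = Km,app/Km = 5.89/1.48 = 3.980.
Ki = [I]/(α − 1) = 0.611/2.980 = 0.205 mM.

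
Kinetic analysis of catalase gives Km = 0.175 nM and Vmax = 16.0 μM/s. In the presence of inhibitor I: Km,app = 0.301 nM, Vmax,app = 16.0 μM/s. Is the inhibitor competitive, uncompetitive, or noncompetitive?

Km increases (0.175 → 0.301 nM) while Vmax is unchanged — the hallmark of competitive inhibition.

competitive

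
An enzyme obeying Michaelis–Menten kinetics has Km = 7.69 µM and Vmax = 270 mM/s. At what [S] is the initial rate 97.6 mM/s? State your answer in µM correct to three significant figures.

4.35 µM

Rearranging v = Vmax[S]/(Km+[S]) gives [S] = Km·v/(Vmax − v).
[S] = 7.69 × 97.6 / (270 − 97.6) = 750.5/172.4 = 4.35 µM.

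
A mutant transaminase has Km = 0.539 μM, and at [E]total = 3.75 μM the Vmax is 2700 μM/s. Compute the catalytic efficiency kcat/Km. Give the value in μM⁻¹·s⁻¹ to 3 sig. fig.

1340 μM⁻¹·s⁻¹

kcat = Vmax/[E]total = 2700/3.75 = 720 s⁻¹.
kcat/Km = 720/0.539 = 1340 μM⁻¹·s⁻¹.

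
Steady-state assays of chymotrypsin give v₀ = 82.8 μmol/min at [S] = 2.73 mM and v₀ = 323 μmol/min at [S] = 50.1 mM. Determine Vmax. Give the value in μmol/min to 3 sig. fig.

From v = Vmax[S]/(Km+[S]), each point gives Vmax = v(Km+[S])/[S].
Equating: 82.8(Km+2.73)/2.73 = 323(Km+50.1)/50.1.
30.33·Km + 82.8 = 6.447·Km + 323, so (30.33 − 6.447)·Km = 323 − 82.8.
Km = 240.2/23.88 = 10.1 mM; then Vmax = 82.8(10.1+2.73)/2.73 = 388 μmol/min.

388 μmol/min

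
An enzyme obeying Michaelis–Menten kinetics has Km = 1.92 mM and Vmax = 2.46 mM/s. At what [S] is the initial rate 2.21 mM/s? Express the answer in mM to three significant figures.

17.0 mM

Rearranging v = Vmax[S]/(Km+[S]) gives [S] = Km·v/(Vmax − v).
[S] = 1.92 × 2.21 / (2.46 − 2.21) = 4.243/0.2500 = 17.0 mM.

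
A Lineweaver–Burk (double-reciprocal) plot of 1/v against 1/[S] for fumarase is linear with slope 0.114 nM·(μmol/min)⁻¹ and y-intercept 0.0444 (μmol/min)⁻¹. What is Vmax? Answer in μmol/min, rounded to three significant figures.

The y-intercept of a Lineweaver–Burk plot equals 1/Vmax, so Vmax = 1/0.0444 = 22.5 μmol/min.

22.5 μmol/min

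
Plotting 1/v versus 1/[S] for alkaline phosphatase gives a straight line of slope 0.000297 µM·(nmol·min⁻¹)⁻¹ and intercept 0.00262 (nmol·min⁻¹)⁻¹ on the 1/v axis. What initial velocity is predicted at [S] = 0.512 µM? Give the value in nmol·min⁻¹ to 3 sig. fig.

The y-intercept is 1/Vmax, so Vmax = 1/0.00262 = 382 nmol·min⁻¹.
The slope is Km/Vmax, so Km = 0.000297 × 382 = 0.113 µM.
Then v = 382 × 0.512/(0.113 + 0.512) = 312 nmol·min⁻¹.

312 nmol·min⁻¹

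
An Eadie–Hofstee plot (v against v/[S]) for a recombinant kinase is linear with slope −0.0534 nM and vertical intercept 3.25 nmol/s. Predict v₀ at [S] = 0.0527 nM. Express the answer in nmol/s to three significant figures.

In the Eadie–Hofstee form v = Vmax − Km·(v/[S]), the slope is −Km and the intercept is Vmax, so Km = 0.0534 nM and Vmax = 3.25 nmol/s.
v = 3.25 × 0.0527/(0.0534 + 0.0527) = 1.61 nmol/s.

1.61 nmol/s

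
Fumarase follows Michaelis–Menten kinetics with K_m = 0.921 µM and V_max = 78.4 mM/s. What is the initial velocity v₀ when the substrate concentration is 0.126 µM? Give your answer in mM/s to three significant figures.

[S]/(Km+[S]) = 0.126/1.047 = 0.1203, the fractional saturation.
v = 0.1203 × Vmax = 0.1203 × 78.4 = 9.43 mM/s.

9.43 mM/s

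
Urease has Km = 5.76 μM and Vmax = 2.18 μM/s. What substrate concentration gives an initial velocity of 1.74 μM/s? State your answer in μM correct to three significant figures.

The required fractional saturation is v/Vmax = 1.74/2.18 = 0.7982.
Then [S]/(Km+[S]) = 0.7982 ⇒ [S] = 5.76 × 0.7982/(1 − 0.7982) = 22.8 μM.

22.8 μM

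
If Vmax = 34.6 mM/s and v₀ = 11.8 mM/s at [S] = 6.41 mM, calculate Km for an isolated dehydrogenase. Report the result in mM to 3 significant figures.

From v = Vmax[S]/(Km+[S]), Km = [S](Vmax − v)/v.
Km = 6.41 × (34.6 − 11.8) / 11.8 = 146.1/11.8 = 12.4 mM.

12.4 mM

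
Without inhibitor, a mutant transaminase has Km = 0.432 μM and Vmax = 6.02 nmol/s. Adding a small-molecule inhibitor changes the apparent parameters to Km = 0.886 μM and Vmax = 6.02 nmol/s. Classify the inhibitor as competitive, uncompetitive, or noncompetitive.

competitive

Km increases (0.432 → 0.886 μM) while Vmax is unchanged — the hallmark of competitive inhibition.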